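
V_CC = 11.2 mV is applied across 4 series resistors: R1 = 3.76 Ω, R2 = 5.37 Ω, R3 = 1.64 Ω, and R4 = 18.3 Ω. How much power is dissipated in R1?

P ≈ 0.558 µW

Series current I = V_CC/ΣR = 11.2/29.07 = 0.3853 mA.
P = I²R = 0.1484 × 3.76 = 0.5581 µW.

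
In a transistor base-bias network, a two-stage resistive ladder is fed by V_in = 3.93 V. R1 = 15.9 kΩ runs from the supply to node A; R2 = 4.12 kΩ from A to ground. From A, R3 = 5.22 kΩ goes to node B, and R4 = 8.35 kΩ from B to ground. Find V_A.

Looking into the second stage from A: R3 + R4 = 13.57 kΩ appears in parallel with R2.
Effective lower resistance at A: R2 ‖ 13.57 = 3.160 kΩ.
First divider: V_A = V_in · 3.160/(15.9 + 3.160) = 0.6516 V.

V_A ≈ 0.652 V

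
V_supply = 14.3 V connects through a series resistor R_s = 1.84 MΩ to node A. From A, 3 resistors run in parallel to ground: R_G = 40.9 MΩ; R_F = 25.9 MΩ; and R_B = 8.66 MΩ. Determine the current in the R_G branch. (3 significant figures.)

I ≈ 0.263 µA

Parallel bank: R_p = 1/(1/40.9 + 1/25.9 + 1/8.66) = 5.601 MΩ.
V_A = 14.3 × 5.601/7.441 = 10.76 V.
Branch current I = V_A/R_G = 10.76/40.9 = 0.2632 µA.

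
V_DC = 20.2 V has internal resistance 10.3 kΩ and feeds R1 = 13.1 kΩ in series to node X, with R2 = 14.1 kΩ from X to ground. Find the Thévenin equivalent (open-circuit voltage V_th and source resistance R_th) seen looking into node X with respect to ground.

R1' = 10.3 + 13.1 = 23.40 kΩ (source resistance + R1).
Open-circuit (no load on X): V_th = V_DC · R2/(R1' + R2) = 20.2 × 14.1/(23.40 + 14.1) = 7.595 V.
Looking into X with the source shorted: R_th = R1'·R2/(R1'+R2) = 23.40 × 14.1/37.50 = 8.798 kΩ.

V_th ≈ 7.60 V, R_th ≈ 8.80 kΩ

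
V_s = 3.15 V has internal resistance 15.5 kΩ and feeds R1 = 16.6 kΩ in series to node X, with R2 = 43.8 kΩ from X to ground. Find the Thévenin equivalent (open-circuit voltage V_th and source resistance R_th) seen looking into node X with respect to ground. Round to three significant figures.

V_th ≈ 1.82 V, R_th ≈ 18.5 kΩ

R1' = 15.5 + 16.6 = 32.10 kΩ (source resistance + R1).
Open-circuit (no load on X): V_th = V_s · R2/(R1' + R2) = 3.15 × 43.8/(32.10 + 43.8) = 1.818 V.
Looking into X with the source shorted: R_th = R1'·R2/(R1'+R2) = 32.10 × 43.8/75.90 = 18.52 kΩ.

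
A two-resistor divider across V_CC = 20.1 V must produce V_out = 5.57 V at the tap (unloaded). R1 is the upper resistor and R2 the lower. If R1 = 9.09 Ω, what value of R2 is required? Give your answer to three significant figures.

R2 ≈ 3.48 Ω

The divider ratio is R2/(R1+R2) = 5.57/20.1 = 0.2771.
Rearranging, R2 = R1·k/(1−k) = 9.09 × 0.3833 = 3.485 Ω.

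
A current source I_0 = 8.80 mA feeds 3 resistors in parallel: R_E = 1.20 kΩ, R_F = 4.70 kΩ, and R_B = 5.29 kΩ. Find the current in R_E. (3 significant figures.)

ΣG = 1/1.20 + 1/4.70 + 1/5.29 = 1.235.
Current divider: I(R_E) = I_0 · G_k/ΣG = 8.80 × (0.8333/1.235) = 8.80 × 0.6747 = 5.937 mA.

I ≈ 5.94 mA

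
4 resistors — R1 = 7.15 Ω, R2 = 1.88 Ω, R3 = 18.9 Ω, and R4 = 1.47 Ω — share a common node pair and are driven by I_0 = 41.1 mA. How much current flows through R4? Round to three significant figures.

I ≈ 19.9 mA

ΣG = 1/7.15 + 1/1.88 + 1/18.9 + 1/1.47 = 1.405.
Current divider: I(R4) = I_0 · G_k/ΣG = 41.1 × (0.6803/1.405) = 41.1 × 0.4842 = 19.90 mA.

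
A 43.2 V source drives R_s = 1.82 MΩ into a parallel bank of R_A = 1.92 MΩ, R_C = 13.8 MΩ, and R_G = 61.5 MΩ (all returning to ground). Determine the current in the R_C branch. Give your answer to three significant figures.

Combine the parallel branches: R_p = (1/1.92 + 1/13.8 + 1/61.5)⁻¹ = 1.641 MΩ.
V_A = 43.2 × 1.641/3.461 = 20.48 V.
Branch current I = V_A/R_C = 20.48/13.8 = 1.484 µA.

I ≈ 1.48 µA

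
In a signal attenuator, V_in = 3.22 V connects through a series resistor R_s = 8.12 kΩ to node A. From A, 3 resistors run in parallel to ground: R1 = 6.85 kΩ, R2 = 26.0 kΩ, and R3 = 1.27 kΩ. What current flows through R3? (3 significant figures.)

Parallel bank: R_p = 1/(1/6.85 + 1/26.0 + 1/1.27) = 1.029 kΩ.
Node voltage V_A = V_in · R_p/(R_s + R_p) = 3.22 × 0.1125 = 0.3621 V.
I(R3) = V_A / R3 = 0.3621/1.27 = 0.2852 mA.

I ≈ 0.285 mA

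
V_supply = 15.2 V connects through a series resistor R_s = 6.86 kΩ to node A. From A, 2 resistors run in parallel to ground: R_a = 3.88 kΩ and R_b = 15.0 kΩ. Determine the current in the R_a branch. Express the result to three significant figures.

Parallel bank: R_p = 1/(1/3.88 + 1/15.0) = 3.083 kΩ.
V_A by voltage divider: V_A = 15.2 × 3.083/(6.86 + 3.083) = 4.713 V.
I(R_a) = V_A / R_a = 4.713/3.88 = 1.215 mA.

I ≈ 1.21 mA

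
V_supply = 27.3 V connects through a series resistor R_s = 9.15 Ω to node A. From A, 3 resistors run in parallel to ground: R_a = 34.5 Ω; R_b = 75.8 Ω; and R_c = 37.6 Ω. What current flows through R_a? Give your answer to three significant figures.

Parallel bank: R_p = 1/(1/34.5 + 1/75.8 + 1/37.6) = 14.54 Ω.
V_A = 27.3 × 14.54/23.69 = 16.76 V.
I(R_a) = V_A / R_a = 16.76/34.5 = 0.4857 A.
(Check via current divider: I_total = 1.152 A; share G_k/ΣG = 0.4215 → same result.)

I ≈ 0.486 A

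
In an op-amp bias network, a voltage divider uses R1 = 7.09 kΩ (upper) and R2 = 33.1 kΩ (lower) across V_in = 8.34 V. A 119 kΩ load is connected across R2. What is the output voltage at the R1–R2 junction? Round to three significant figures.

V_out ≈ 6.55 V

R2 ‖ R_L = (33.1 × 119)/(33.1 + 119) = 25.90 kΩ.
Now apply the divider: V_out = 8.34 × 0.7851 = 6.547 V.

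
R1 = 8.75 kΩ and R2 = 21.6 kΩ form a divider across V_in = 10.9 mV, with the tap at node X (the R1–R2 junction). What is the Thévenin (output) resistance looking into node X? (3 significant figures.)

R_th ≈ 6.23 kΩ

Looking into X with the source shorted: R_th = R1·R2/(R1+R2) = 8.750 × 21.6/30.35 = 6.227 kΩ.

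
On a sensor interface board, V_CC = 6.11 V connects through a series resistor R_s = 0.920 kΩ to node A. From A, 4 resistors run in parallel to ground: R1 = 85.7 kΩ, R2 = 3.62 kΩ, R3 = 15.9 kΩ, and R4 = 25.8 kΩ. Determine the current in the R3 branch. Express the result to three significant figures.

I ≈ 0.283 mA

Combine the parallel branches: R_p = (1/85.7 + 1/3.62 + 1/15.9 + 1/25.8)⁻¹ = 2.567 kΩ.
V_A by voltage divider: V_A = 6.11 × 2.567/(0.920 + 2.567) = 4.498 V.
Branch current I = V_A/R3 = 4.498/15.9 = 0.2829 mA.
(Equivalently: I_total = 1.752 mA, then current-divider fraction G_k/ΣG = 0.1614.)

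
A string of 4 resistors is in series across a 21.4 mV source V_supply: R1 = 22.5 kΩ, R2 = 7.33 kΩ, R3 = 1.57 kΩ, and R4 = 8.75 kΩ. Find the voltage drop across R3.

Series total: ΣR = 22.5 + 7.33 + 1.57 + 8.75 = 40.15 kΩ.
Voltage divider: V = V_supply · (1.570 / 40.15) = 21.4 × 0.03910 = 0.8368 mV.

V ≈ 0.837 mV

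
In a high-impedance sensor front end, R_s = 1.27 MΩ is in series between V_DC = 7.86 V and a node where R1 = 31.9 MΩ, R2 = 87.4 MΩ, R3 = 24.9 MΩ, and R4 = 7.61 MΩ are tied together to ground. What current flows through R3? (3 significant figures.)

Combine the parallel branches: R_p = (1/31.9 + 1/87.4 + 1/24.9 + 1/7.61)⁻¹ = 4.665 MΩ.
Node voltage V_A = V_DC · R_p/(R_s + R_p) = 7.86 × 0.7860 = 6.178 V.
Branch current I = V_A/R3 = 6.178/24.9 = 0.2481 µA.

I ≈ 0.248 µA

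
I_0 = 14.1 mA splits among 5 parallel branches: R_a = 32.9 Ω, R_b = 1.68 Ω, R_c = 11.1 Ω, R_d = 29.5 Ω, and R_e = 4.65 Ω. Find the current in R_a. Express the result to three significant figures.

Conductances: ΣG = 1/32.9 + 1/1.68 + 1/11.1 + 1/29.5 + 1/4.65 = 0.9647 (1/Ω).
Current divider: I(R_a) = I_0 · G_k/ΣG = 14.1 × (0.03040/0.9647) = 14.1 × 0.03151 = 0.4443 mA.

I ≈ 0.444 mA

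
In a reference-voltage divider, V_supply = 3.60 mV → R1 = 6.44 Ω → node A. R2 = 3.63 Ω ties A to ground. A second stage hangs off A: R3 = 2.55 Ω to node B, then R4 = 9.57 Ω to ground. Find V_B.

V_B ≈ 0.860 mV

Looking into the second stage from A: R3 + R4 = 12.12 Ω appears in parallel with R2.
Effective lower resistance at A: R2 ‖ 12.12 = 2.793 Ω.
First divider: V_A = V_supply · 2.793/(6.44 + 2.793) = 1.089 mV.
Stage 2 is unloaded, so V_B = V_A · R4/(R3+R4) = 1.089 × 9.57/12.12 = 0.8600 mV.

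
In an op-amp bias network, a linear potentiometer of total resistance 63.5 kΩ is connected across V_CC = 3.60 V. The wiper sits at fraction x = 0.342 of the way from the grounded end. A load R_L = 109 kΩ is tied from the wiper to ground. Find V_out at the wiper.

V_out ≈ 1.09 V

Lower segment x·R_p = 21.72 kΩ; upper segment (1−x)·R_p = 41.78 kΩ.
Lower segment in parallel with the load: 21.72 ‖ 109 = 18.11 kΩ.
V_out = 3.60 × 18.11/(41.78 + 18.11) = 1.088 V.
(Unloaded: V_out = x·V_CC = 1.23 V.)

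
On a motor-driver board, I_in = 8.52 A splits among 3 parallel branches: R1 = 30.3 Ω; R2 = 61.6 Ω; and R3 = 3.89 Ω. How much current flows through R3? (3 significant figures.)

ΣG = 1/30.3 + 1/61.6 + 1/3.89 = 0.3063.
By the current-divider rule, I = I_in · G_k/ΣG = 8.52 × 0.8393 = 7.150 A.

I ≈ 7.15 A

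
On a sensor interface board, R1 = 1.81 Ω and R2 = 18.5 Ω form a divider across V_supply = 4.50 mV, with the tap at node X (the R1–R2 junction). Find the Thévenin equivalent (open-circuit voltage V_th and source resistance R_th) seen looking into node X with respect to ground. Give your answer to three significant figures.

V_th ≈ 4.10 mV, R_th ≈ 1.65 Ω

Open-circuit (no load on X): V_th = V_supply · R2/(R1 + R2) = 4.50 × 18.5/(1.810 + 18.5) = 4.099 mV.
Looking into X with the source shorted: R_th = R1·R2/(R1+R2) = 1.810 × 18.5/20.31 = 1.649 Ω.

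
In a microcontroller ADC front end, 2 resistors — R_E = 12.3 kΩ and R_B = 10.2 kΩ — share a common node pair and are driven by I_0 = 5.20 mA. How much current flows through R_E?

For two parallel branches, I_k = I_0 · (other R)/(sum of R).
So I = 5.20 × 10.2/22.50 = 2.357 mA.

I ≈ 2.36 mA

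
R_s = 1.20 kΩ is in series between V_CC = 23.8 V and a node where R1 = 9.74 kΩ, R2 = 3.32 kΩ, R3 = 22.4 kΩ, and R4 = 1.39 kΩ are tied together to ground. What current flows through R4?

Combine the parallel branches: R_p = (1/9.74 + 1/3.32 + 1/22.4 + 1/1.39)⁻¹ = 0.8562 kΩ.
V_A by voltage divider: V_A = 23.8 × 0.8562/(1.20 + 0.8562) = 9.910 V.
I(R4) = V_A / R4 = 9.910/1.39 = 7.130 mA.

I ≈ 7.13 mA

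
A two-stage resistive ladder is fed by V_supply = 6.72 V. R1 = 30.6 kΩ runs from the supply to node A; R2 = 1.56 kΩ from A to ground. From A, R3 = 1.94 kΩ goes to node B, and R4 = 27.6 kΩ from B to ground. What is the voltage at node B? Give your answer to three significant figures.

V_B ≈ 0.290 V

The second stage (R3 + R4 = 29.54 kΩ) loads node A in parallel with R2.
R2 ‖ (R3+R4) = 1.482 kΩ.
So V_A = 6.72 × 0.04619 = 0.3104 V.
Stage 2 is unloaded, so V_B = V_A · R4/(R3+R4) = 0.3104 × 27.6/29.54 = 0.2900 V.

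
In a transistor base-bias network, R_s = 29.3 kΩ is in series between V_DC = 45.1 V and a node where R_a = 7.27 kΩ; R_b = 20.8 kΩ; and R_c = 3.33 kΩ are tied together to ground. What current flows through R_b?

Parallel bank: R_p = 1/(1/7.27 + 1/20.8 + 1/3.33) = 2.058 kΩ.
Node voltage V_A = V_DC · R_p/(R_s + R_p) = 45.1 × 0.06563 = 2.960 V.
I(R_b) = V_A / R_b = 2.960/20.8 = 0.1423 mA.

I ≈ 0.142 mA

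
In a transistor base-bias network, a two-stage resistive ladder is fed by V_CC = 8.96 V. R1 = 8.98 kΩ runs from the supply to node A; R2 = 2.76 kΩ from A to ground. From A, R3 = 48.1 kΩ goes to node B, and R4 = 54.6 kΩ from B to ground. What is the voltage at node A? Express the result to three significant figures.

Node A sees R2 in parallel with the series input of stage 2, R3 + R4 = 102.7 kΩ.
R2 ‖ (R3+R4) = 2.688 kΩ.
V_A = 8.96 × 2.688/(8.98 + 2.688) = 2.064 V.

V_A ≈ 2.06 V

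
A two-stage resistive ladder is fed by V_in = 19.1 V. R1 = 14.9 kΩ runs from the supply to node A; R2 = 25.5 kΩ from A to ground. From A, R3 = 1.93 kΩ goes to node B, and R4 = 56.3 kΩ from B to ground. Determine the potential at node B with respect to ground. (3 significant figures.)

V_B ≈ 10.0 V

The second stage (R3 + R4 = 58.23 kΩ) loads node A in parallel with R2.
R2 ‖ (R3+R4) = 17.73 kΩ.
V_A = 19.1 × 17.73/(14.9 + 17.73) = 10.38 V.
V_B = V_A × 0.9669 = 10.04 V.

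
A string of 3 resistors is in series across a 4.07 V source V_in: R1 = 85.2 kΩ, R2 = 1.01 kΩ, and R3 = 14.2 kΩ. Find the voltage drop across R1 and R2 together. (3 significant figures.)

ΣR = 85.2 + 1.01 + 14.2 = 100.4 kΩ.
R_{R1..R2} = 85.2 + 1.01 = 86.21 kΩ.
By the voltage-divider rule, V = 4.07 × 86.21/100.4 = 3.494 V.

V ≈ 3.49 V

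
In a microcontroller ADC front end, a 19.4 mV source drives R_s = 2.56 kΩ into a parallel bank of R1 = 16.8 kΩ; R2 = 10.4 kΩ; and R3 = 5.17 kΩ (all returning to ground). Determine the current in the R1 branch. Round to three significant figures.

Parallel bank: R_p = 1/(1/16.8 + 1/10.4 + 1/5.17) = 2.864 kΩ.
Node voltage V_A = V_in · R_p/(R_s + R_p) = 19.4 × 0.5281 = 10.24 mV.
Branch current I = V_A/R1 = 10.24/16.8 = 0.6098 µA.
(Equivalently: I_total = 3.576 µA, then current-divider fraction G_k/ΣG = 0.1705.)

I ≈ 0.610 µA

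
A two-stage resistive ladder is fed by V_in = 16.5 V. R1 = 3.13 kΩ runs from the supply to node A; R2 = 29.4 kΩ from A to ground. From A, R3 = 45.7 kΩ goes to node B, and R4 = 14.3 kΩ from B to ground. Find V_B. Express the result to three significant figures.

V_B ≈ 3.39 V

Looking into the second stage from A: R3 + R4 = 60.00 kΩ appears in parallel with R2.
R2 ‖ (R3+R4) = 19.73 kΩ.
So V_A = 16.5 × 0.8631 = 14.24 V.
Then the unloaded second divider: V_B = V_A × R4/(R3+R4) = 14.24 × 0.2383 = 3.394 V.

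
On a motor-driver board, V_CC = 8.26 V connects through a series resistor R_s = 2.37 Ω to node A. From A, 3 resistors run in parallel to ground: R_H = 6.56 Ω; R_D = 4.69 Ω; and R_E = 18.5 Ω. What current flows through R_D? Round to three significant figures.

I ≈ 0.883 A

Equivalent of the parallel group: R_p = 2.383 Ω.
Node voltage V_A = V_CC · R_p/(R_s + R_p) = 8.26 × 0.5013 = 4.141 V.
I(R_D) = V_A / R_D = 4.141/4.69 = 0.8829 A.
(Check via current divider: I_total = 1.738 A; share G_k/ΣG = 0.5080 → same result.)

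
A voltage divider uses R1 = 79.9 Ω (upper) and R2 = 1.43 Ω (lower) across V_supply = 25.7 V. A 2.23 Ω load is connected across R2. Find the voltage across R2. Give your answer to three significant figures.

V_out ≈ 0.277 V

First combine the lower leg with the load: R2 ‖ R_L = 0.8713 Ω.
Now apply the divider: V_out = 25.7 × 0.01079 = 0.2772 V.
(Unloaded it would be 0.452 V; the load pulls it down.)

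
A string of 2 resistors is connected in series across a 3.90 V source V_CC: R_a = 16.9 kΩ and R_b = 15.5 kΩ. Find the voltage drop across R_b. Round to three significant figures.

ΣR = 16.9 + 15.5 = 32.40 kΩ.
Voltage divider: V = V_CC · (15.50 / 32.40) = 3.90 × 0.4784 = 1.866 V.

V ≈ 1.87 V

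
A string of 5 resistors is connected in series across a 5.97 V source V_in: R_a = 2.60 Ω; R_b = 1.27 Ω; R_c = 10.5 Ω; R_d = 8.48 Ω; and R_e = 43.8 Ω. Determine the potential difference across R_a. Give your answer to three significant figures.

Total series resistance ΣR = 2.60 + 1.27 + 10.5 + 8.48 + 43.8 = 66.65 Ω.
V = V_in · R/ΣR = 5.97 × 0.03901 = 0.2329 V.

V ≈ 0.233 V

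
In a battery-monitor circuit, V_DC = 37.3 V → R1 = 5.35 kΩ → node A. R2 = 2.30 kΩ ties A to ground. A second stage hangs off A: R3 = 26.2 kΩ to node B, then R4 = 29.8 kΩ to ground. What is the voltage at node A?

V_A ≈ 10.9 V

The second stage (R3 + R4 = 56.00 kΩ) loads node A in parallel with R2.
Effective lower resistance at A: R2 ‖ 56.00 = 2.209 kΩ.
First divider: V_A = V_DC · 2.209/(5.35 + 2.209) = 10.90 V.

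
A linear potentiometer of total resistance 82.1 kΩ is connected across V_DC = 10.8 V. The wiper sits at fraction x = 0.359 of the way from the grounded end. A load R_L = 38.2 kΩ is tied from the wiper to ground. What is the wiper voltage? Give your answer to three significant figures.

V_out ≈ 2.59 V

Lower segment x·R_p = 29.47 kΩ; upper segment (1−x)·R_p = 52.63 kΩ.
(x·R_p) ‖ R_L = 16.64 kΩ.
V_out = 10.8 × 16.64/(52.63 + 16.64) = 2.594 V.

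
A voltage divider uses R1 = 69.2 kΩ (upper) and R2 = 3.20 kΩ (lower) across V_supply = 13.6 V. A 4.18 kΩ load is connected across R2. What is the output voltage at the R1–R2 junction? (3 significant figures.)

V_out ≈ 0.347 V

R2 ‖ R_L = (3.20 × 4.18)/(3.20 + 4.18) = 1.812 kΩ.
Now apply the divider: V_out = 13.6 × 0.02552 = 0.3471 V.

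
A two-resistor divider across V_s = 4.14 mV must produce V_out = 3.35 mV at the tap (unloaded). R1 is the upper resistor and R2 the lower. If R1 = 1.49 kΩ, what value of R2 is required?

R2 ≈ 6.32 kΩ

Required fraction k = V_out/V_s = 0.8092.
So R2 = R1 · V_out/(V_s − V_out) = 1.49 × 3.35/(4.14 − 3.35) = 1.49 × 4.241 = 6.318 kΩ.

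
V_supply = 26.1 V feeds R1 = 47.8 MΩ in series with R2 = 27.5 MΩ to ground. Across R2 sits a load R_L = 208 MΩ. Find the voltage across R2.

First combine the lower leg with the load: R2 ‖ R_L = 24.29 MΩ.
Voltage divider with the loaded lower leg: V_out = 26.1 × 24.29/(47.8 + 24.29) = 26.1 × 0.3369 = 8.794 V.
(Unloaded it would be 9.53 V; the load pulls it down.)

V_out ≈ 8.79 V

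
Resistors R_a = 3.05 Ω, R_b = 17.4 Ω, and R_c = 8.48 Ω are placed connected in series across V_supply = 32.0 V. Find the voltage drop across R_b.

Total series resistance ΣR = 3.05 + 17.4 + 8.48 = 28.93 Ω.
Voltage divider: V = V_supply · (17.40 / 28.93) = 32.0 × 0.6015 = 19.25 V.

V ≈ 19.2 V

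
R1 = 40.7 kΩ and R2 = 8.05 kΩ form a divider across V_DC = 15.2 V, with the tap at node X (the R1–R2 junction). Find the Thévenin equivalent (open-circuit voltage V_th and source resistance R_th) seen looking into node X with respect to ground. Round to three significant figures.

With X open, the divider is unloaded: V_th = 15.2 × 8.05/48.75 = 2.510 V.
With V_DC suppressed (replaced by a short), R_th = R1 ‖ R2 = (40.70 × 8.05)/(40.70 + 8.05) = 6.721 kΩ.

V_th ≈ 2.51 V, R_th ≈ 6.72 kΩ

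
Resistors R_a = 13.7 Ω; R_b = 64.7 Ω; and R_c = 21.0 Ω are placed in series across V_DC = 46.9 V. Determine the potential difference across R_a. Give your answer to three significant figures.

V ≈ 6.46 V

Total series resistance ΣR = 13.7 + 64.7 + 21.0 = 99.40 Ω.
V = V_DC · R/ΣR = 46.9 × 0.1378 = 6.464 V.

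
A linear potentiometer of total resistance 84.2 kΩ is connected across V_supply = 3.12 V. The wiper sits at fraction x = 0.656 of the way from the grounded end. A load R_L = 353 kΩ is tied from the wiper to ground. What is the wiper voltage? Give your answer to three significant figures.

V_out ≈ 1.94 V

Lower segment x·R_p = 55.24 kΩ; upper segment (1−x)·R_p = 28.96 kΩ.
R_L loads the lower segment: effective lower R = 47.76 kΩ.
Then V_out = V_supply · 47.76/(28.96 + 47.76) = 1.942 V.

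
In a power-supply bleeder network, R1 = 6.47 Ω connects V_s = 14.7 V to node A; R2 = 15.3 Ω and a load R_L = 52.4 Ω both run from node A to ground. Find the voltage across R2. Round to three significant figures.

V_out ≈ 9.51 V

First combine the lower leg with the load: R2 ‖ R_L = 11.84 Ω.
Now apply the divider: V_out = 14.7 × 0.6467 = 9.506 V.
(Unloaded it would be 10.3 V; the load pulls it down.)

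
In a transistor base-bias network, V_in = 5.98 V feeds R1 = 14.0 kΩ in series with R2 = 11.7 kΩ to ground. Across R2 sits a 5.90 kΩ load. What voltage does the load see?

The load sits in parallel with R2, giving an effective lower resistance R2' = R2·R_L/(R2+R_L) = 3.922 kΩ.
Then V_out = V_in · R2'/(R1 + R2') = 5.98 × 3.922/17.92 = 1.309 V.
(Unloaded it would be 2.72 V; the load pulls it down.)

V_out ≈ 1.31 V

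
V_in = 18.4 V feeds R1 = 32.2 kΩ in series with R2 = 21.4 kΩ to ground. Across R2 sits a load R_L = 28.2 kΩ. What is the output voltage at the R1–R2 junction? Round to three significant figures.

First combine the lower leg with the load: R2 ‖ R_L = 12.17 kΩ.
Voltage divider with the loaded lower leg: V_out = 18.4 × 12.17/(32.2 + 12.17) = 18.4 × 0.2742 = 5.046 V.

V_out ≈ 5.05 V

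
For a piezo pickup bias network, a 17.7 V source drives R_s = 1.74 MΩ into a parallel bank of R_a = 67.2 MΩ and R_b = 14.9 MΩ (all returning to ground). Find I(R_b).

Equivalent of the parallel group: R_p = 12.20 MΩ.
V_A = 17.7 × 12.20/13.94 = 15.49 V.
Branch current I = V_A/R_b = 15.49/14.9 = 1.040 µA.

I ≈ 1.04 µA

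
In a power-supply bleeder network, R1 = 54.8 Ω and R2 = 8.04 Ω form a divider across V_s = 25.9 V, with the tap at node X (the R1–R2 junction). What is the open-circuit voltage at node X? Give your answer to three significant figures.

V_th ≈ 3.31 V

With X open, the divider is unloaded: V_th = 25.9 × 8.04/62.84 = 3.314 V.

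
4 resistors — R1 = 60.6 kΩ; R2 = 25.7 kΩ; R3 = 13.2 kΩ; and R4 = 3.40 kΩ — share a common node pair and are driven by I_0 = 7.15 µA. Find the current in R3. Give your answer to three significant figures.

I ≈ 1.27 µA

ΣG = 1/60.6 + 1/25.7 + 1/13.2 + 1/3.40 = 0.4253.
Current divider: I(R3) = I_0 · G_k/ΣG = 7.15 × (0.07576/0.4253) = 7.15 × 0.1781 = 1.274 µA.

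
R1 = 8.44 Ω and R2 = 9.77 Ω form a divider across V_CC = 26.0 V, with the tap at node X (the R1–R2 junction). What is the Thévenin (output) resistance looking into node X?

R_th ≈ 4.53 Ω

Zeroing V_CC shorts the top of R1 to ground, so R_th = R1 ‖ R2 = 4.528 Ω.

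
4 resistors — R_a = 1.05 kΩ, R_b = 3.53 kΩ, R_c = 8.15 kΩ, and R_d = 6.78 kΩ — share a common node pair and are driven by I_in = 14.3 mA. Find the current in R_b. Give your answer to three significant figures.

I ≈ 2.69 mA

Total conductance ΣG = 1/1.05 + 1/3.53 + 1/8.15 + 1/6.78 = 1.506 (units of 1/kΩ).
R_b takes the fraction G_k/ΣG = 0.2833/1.506 = 0.1881, so I = 14.3 × 0.1881 = 2.690 mA.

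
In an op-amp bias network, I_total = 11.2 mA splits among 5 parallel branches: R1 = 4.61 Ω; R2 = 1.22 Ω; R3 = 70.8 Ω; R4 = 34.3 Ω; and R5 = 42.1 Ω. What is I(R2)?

I ≈ 8.32 mA

ΣG = 1/4.61 + 1/1.22 + 1/70.8 + 1/34.3 + 1/42.1 = 1.104.
By the current-divider rule, I = I_total · G_k/ΣG = 11.2 × 0.7427 = 8.318 mA.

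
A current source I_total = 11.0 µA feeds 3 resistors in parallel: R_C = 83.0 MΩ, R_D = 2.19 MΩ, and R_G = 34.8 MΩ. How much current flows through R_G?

I ≈ 0.635 µA

Total conductance ΣG = 1/83.0 + 1/2.19 + 1/34.8 = 0.4974 (units of 1/MΩ).
By the current-divider rule, I = I_total · G_k/ΣG = 11.0 × 0.05777 = 0.6355 µA.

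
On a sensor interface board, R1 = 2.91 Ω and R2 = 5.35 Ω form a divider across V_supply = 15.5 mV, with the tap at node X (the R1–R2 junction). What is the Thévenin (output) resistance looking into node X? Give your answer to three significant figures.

With V_supply suppressed (replaced by a short), R_th = R1 ‖ R2 = (2.910 × 5.35)/(2.910 + 5.35) = 1.885 Ω.

R_th ≈ 1.88 Ω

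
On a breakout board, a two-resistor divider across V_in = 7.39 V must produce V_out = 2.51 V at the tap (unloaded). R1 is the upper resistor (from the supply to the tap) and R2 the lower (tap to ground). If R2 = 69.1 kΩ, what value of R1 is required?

The divider ratio is R2/(R1+R2) = 2.51/7.39 = 0.3396.
R1 = R2·(1/k − 1) = 69.1 × 1.944 = 134.3 kΩ.

R1 ≈ 134 kΩ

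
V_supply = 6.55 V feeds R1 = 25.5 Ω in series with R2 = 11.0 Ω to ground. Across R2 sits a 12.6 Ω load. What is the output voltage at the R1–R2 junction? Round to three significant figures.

V_out ≈ 1.23 V

First combine the lower leg with the load: R2 ‖ R_L = 5.873 Ω.
Voltage divider with the loaded lower leg: V_out = 6.55 × 5.873/(25.5 + 5.873) = 6.55 × 0.1872 = 1.226 V.
(Unloaded it would be 1.97 V; the load pulls it down.)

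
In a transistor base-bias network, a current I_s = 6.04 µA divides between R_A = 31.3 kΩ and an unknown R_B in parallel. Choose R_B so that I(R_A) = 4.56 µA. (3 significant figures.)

R_B ≈ 96.4 kΩ

The fraction through R_A equals R_B/(R_A+R_B).
4.56/6.04 = R_B/(R_A + R_B) → R_B = R_A · (0.7550)/(1 − 0.7550) = 31.3 × 3.081 = 96.44 kΩ.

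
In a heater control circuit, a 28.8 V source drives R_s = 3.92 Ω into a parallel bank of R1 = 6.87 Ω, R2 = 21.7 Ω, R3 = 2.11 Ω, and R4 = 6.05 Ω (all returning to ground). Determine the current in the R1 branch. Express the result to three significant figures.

Combine the parallel branches: R_p = (1/6.87 + 1/21.7 + 1/2.11 + 1/6.05)⁻¹ = 1.204 Ω.
V_A by voltage divider: V_A = 28.8 × 1.204/(3.92 + 1.204) = 6.765 V.
Branch current I = V_A/R1 = 6.765/6.87 = 0.9848 A.

I ≈ 0.985 A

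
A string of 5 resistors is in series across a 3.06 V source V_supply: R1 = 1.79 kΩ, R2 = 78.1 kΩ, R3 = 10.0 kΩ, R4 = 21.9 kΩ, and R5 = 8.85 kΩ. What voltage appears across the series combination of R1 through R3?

Series total: ΣR = 1.79 + 78.1 + 10.0 + 21.9 + 8.85 = 120.6 kΩ.
R_{R1..R3} = 1.79 + 78.1 + 10.0 = 89.89 kΩ.
Voltage divider: V = V_supply · (89.89 / 120.6) = 3.06 × 0.7451 = 2.280 V.

V ≈ 2.28 V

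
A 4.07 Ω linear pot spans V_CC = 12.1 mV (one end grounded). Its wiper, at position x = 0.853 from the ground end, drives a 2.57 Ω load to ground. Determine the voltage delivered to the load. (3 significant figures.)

V_out ≈ 8.61 mV

Split the track: R_lower = x·R_p = 3.472 Ω, R_upper = (1−x)·R_p = 0.5983 Ω.
Lower segment in parallel with the load: 3.472 ‖ 2.57 = 1.477 Ω.
Then V_out = V_CC · 1.477/(0.5983 + 1.477) = 8.611 mV.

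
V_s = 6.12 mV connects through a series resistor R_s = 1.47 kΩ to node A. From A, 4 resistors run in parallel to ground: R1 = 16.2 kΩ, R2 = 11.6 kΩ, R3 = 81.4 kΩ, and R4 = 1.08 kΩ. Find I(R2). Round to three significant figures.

Parallel bank: R_p = 1/(1/16.2 + 1/11.6 + 1/81.4 + 1/1.08) = 0.9207 kΩ.
V_A = 6.12 × 0.9207/2.391 = 2.357 mV.
I(R2) = V_A / R2 = 2.357/11.6 = 0.2032 µA.

I ≈ 0.203 µA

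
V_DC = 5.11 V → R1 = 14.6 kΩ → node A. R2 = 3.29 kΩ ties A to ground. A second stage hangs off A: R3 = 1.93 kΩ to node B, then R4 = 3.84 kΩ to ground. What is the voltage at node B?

V_B ≈ 0.427 V

Looking into the second stage from A: R3 + R4 = 5.770 kΩ appears in parallel with R2.
R2 ‖ (R3+R4) = 2.095 kΩ.
V_A = 5.11 × 2.095/(14.6 + 2.095) = 0.6413 V.
V_B = V_A × 0.6655 = 0.4268 V.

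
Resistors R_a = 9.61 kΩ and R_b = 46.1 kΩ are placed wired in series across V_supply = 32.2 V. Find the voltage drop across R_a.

Total series resistance ΣR = 9.61 + 46.1 = 55.71 kΩ.
V = V_supply · R/ΣR = 32.2 × 0.1725 = 5.555 V.

V ≈ 5.55 V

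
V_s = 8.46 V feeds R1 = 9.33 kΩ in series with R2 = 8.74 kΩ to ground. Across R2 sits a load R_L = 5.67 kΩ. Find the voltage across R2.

The load sits in parallel with R2, giving an effective lower resistance R2' = R2·R_L/(R2+R_L) = 3.439 kΩ.
Then V_out = V_s · R2'/(R1 + R2') = 8.46 × 3.439/12.77 = 2.278 V.
(Unloaded it would be 4.09 V; the load pulls it down.)

V_out ≈ 2.28 V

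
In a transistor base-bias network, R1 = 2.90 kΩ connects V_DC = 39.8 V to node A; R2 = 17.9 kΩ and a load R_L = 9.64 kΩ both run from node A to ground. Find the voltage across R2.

V_out ≈ 27.2 V

The load sits in parallel with R2, giving an effective lower resistance R2' = R2·R_L/(R2+R_L) = 6.266 kΩ.
Now apply the divider: V_out = 39.8 × 0.6836 = 27.21 V.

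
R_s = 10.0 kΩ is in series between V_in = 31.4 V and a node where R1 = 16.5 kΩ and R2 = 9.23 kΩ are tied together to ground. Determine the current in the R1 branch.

I ≈ 0.708 mA

Equivalent of the parallel group: R_p = 5.919 kΩ.
V_A = 31.4 × 5.919/15.92 = 11.68 V.
Branch current I = V_A/R1 = 11.68/16.5 = 0.7076 mA.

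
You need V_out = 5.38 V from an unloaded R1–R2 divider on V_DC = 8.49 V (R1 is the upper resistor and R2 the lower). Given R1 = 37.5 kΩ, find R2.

Required fraction k = V_out/V_DC = 0.6337.
R2 = R1 · 0.6337/(1 − 0.6337) = 64.87 kΩ.

R2 ≈ 64.9 kΩ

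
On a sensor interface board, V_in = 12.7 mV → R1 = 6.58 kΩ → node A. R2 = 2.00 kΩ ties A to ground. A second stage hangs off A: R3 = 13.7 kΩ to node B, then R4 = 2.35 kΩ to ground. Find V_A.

V_A ≈ 2.70 mV

Looking into the second stage from A: R3 + R4 = 16.05 kΩ appears in parallel with R2.
Effective lower resistance at A: R2 ‖ 16.05 = 1.778 kΩ.
V_A = 12.7 × 1.778/(6.58 + 1.778) = 2.702 mV.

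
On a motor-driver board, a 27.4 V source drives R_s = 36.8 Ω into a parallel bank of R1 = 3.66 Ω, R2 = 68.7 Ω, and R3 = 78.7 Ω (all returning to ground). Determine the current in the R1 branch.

I ≈ 0.621 A

Combine the parallel branches: R_p = (1/3.66 + 1/68.7 + 1/78.7)⁻¹ = 3.328 Ω.
V_A by voltage divider: V_A = 27.4 × 3.328/(36.8 + 3.328) = 2.272 V.
I(R1) = V_A / R1 = 2.272/3.66 = 0.6209 A.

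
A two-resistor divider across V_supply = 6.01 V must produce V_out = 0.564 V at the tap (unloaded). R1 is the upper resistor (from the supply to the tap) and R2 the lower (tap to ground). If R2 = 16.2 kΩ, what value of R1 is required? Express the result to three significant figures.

Required fraction k = V_out/V_supply = 0.09384.
So R1 = R2 · (V_supply/V_out − 1) = 16.2 × (6.01/0.564 − 1) = 16.2 × 9.656 = 156.4 kΩ.

R1 ≈ 156 kΩ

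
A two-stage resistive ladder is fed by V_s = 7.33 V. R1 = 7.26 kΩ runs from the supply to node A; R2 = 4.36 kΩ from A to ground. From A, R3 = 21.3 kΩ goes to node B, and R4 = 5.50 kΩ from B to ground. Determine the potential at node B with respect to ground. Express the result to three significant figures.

Node A sees R2 in parallel with the series input of stage 2, R3 + R4 = 26.80 kΩ.
Effective lower resistance at A: R2 ‖ 26.80 = 3.750 kΩ.
First divider: V_A = V_s · 3.750/(7.26 + 3.750) = 2.497 V.
Stage 2 is unloaded, so V_B = V_A · R4/(R3+R4) = 2.497 × 5.50/26.80 = 0.5124 V.

V_B ≈ 0.512 V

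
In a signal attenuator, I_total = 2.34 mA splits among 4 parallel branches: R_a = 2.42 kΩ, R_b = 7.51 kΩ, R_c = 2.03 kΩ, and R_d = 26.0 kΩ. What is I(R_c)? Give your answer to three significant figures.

ΣG = 1/2.42 + 1/7.51 + 1/2.03 + 1/26.0 = 1.077.
By the current-divider rule, I = I_total · G_k/ΣG = 2.34 × 0.4572 = 1.070 mA.

I ≈ 1.07 mA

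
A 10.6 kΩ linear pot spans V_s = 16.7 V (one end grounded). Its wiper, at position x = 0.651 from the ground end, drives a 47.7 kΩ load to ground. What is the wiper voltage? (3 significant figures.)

Lower segment x·R_p = 6.901 kΩ; upper segment (1−x)·R_p = 3.699 kΩ.
Lower segment in parallel with the load: 6.901 ‖ 47.7 = 6.028 kΩ.
Loaded-divider output: V_out = 16.7 × 0.6197 = 10.35 V.

V_out ≈ 10.3 V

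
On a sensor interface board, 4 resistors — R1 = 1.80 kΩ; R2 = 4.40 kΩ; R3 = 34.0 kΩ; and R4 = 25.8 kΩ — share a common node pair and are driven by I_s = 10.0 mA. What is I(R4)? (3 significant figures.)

ΣG = 1/1.80 + 1/4.40 + 1/34.0 + 1/25.8 = 0.8510.
By the current-divider rule, I = I_s · G_k/ΣG = 10.0 × 0.04555 = 0.4555 mA.

I ≈ 0.455 mA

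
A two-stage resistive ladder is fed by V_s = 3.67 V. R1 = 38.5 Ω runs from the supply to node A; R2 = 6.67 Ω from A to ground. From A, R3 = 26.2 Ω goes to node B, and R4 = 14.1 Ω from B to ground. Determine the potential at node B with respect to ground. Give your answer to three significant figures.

Looking into the second stage from A: R3 + R4 = 40.30 Ω appears in parallel with R2.
R2 ‖ (R3+R4) = 5.723 Ω.
First divider: V_A = V_s · 5.723/(38.5 + 5.723) = 0.4749 V.
Then the unloaded second divider: V_B = V_A × R4/(R3+R4) = 0.4749 × 0.3499 = 0.1662 V.

V_B ≈ 0.166 V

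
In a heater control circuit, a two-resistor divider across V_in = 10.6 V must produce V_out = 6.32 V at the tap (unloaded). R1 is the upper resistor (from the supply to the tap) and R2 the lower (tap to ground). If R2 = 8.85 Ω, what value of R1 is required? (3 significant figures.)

R1 ≈ 5.99 Ω

V_out/V_in = R2/(R1+R2) = 0.5962.
So R1 = R2 · (V_in/V_out − 1) = 8.85 × (10.6/6.32 − 1) = 8.85 × 0.6772 = 5.993 Ω.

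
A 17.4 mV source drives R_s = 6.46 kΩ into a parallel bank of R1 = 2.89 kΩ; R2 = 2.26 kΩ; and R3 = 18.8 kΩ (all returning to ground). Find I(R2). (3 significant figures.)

Equivalent of the parallel group: R_p = 1.188 kΩ.
Node voltage V_A = V_supply · R_p/(R_s + R_p) = 17.4 × 0.1553 = 2.703 mV.
Branch current I = V_A/R2 = 2.703/2.26 = 1.196 µA.

I ≈ 1.20 µA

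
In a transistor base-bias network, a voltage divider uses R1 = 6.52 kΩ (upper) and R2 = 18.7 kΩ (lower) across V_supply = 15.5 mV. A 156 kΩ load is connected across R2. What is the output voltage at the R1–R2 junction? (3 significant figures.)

First combine the lower leg with the load: R2 ‖ R_L = 16.70 kΩ.
Voltage divider with the loaded lower leg: V_out = 15.5 × 16.70/(6.52 + 16.70) = 15.5 × 0.7192 = 11.15 mV.
(Unloaded it would be 11.5 mV; the load pulls it down.)

V_out ≈ 11.1 mV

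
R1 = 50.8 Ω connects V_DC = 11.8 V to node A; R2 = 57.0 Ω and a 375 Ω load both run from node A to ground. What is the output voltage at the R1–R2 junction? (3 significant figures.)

V_out ≈ 5.82 V

First combine the lower leg with the load: R2 ‖ R_L = 49.48 Ω.
Now apply the divider: V_out = 11.8 × 0.4934 = 5.822 V.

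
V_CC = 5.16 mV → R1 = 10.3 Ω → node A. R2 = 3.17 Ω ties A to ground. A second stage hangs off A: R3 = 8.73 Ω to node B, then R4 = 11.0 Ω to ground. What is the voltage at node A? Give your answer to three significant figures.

Node A sees R2 in parallel with the series input of stage 2, R3 + R4 = 19.73 Ω.
Effective lower resistance at A: R2 ‖ 19.73 = 2.731 Ω.
So V_A = 5.16 × 0.2096 = 1.081 mV.

V_A ≈ 1.08 mV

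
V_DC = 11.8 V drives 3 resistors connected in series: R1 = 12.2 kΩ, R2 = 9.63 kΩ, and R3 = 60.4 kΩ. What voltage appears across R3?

V ≈ 8.67 V

ΣR = 12.2 + 9.63 + 60.4 = 82.23 kΩ.
By the voltage-divider rule, V = 11.8 × 60.40/82.23 = 8.667 V.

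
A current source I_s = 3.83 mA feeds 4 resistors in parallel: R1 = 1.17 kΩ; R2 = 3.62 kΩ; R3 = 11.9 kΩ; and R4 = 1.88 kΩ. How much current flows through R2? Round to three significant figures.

I ≈ 0.606 mA

Total conductance ΣG = 1/1.17 + 1/3.62 + 1/11.9 + 1/1.88 = 1.747 (units of 1/kΩ).
By the current-divider rule, I = I_s · G_k/ΣG = 3.83 × 0.1581 = 0.6057 mA.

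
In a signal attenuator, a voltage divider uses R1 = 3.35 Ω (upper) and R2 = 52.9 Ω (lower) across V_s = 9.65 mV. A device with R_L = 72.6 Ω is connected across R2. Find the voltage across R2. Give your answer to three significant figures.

First combine the lower leg with the load: R2 ‖ R_L = 30.60 Ω.
Voltage divider with the loaded lower leg: V_out = 9.65 × 30.60/(3.35 + 30.60) = 9.65 × 0.9013 = 8.698 mV.

V_out ≈ 8.70 mV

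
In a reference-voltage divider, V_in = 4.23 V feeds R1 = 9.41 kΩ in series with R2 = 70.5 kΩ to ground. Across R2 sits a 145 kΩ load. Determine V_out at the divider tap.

V_out ≈ 3.53 V

First combine the lower leg with the load: R2 ‖ R_L = 47.44 kΩ.
Voltage divider with the loaded lower leg: V_out = 4.23 × 47.44/(9.41 + 47.44) = 4.23 × 0.8345 = 3.530 V.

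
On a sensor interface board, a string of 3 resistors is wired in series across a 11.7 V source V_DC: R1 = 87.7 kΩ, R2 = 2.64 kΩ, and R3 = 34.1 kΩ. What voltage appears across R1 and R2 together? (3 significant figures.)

Total series resistance ΣR = 87.7 + 2.64 + 34.1 = 124.4 kΩ.
R_{R1..R2} = 87.7 + 2.64 = 90.34 kΩ.
V = V_DC · R/ΣR = 11.7 × 0.7260 = 8.494 V.

V ≈ 8.49 V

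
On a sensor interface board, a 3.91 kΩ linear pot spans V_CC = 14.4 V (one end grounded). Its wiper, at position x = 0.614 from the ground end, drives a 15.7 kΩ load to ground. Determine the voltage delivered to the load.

V_out ≈ 8.35 V

Split the track: R_lower = x·R_p = 2.401 kΩ, R_upper = (1−x)·R_p = 1.509 kΩ.
(x·R_p) ‖ R_L = 2.082 kΩ.
Then V_out = V_CC · 2.082/(1.509 + 2.082) = 8.349 V.
(Unloaded: V_out = x·V_CC = 8.84 V.)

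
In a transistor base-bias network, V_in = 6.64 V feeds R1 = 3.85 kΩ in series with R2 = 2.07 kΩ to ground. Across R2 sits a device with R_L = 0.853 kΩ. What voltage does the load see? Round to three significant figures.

V_out ≈ 0.901 V

R2 ‖ R_L = (2.07 × 0.853)/(2.07 + 0.853) = 0.6041 kΩ.
Now apply the divider: V_out = 6.64 × 0.1356 = 0.9005 V.
(Unloaded it would be 2.32 V; the load pulls it down.)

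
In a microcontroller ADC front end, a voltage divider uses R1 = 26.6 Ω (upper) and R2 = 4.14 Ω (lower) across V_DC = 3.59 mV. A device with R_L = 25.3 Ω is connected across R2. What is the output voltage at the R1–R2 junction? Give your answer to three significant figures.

V_out ≈ 0.424 mV

R2 ‖ R_L = (4.14 × 25.3)/(4.14 + 25.3) = 3.558 Ω.
Then V_out = V_DC · R2'/(R1 + R2') = 3.59 × 3.558/30.16 = 0.4235 mV.
(Unloaded it would be 0.483 mV; the load pulls it down.)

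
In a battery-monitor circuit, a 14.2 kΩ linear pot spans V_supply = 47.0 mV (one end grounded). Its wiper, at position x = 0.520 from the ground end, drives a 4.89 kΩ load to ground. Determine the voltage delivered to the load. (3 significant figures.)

Split the track: R_lower = x·R_p = 7.384 kΩ, R_upper = (1−x)·R_p = 6.816 kΩ.
(x·R_p) ‖ R_L = 2.942 kΩ.
Then V_out = V_supply · 2.942/(6.816 + 2.942) = 14.17 mV.
(Unloaded: V_out = x·V_supply = 24.4 mV.)

V_out ≈ 14.2 mV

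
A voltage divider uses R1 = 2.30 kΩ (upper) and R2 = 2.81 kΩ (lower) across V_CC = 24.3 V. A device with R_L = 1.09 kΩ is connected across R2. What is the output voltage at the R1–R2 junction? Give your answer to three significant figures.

The load sits in parallel with R2, giving an effective lower resistance R2' = R2·R_L/(R2+R_L) = 0.7854 kΩ.
Voltage divider with the loaded lower leg: V_out = 24.3 × 0.7854/(2.30 + 0.7854) = 24.3 × 0.2545 = 6.185 V.

V_out ≈ 6.19 V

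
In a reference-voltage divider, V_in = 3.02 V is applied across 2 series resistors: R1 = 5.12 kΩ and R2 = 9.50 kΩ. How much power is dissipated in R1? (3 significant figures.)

P ≈ 0.218 mW

Series current I = V_in/ΣR = 3.02/14.62 = 0.2066 mA.
V(R1) = I·R = 1.058 V; P = V·I = 1.058 × 0.2066 = 0.2185 mW.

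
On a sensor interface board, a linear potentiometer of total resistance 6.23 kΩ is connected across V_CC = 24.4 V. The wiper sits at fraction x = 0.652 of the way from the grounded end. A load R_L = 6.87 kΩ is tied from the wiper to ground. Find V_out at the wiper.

V_out ≈ 13.2 V

Lower segment x·R_p = 4.062 kΩ; upper segment (1−x)·R_p = 2.168 kΩ.
(x·R_p) ‖ R_L = 2.553 kΩ.
Loaded-divider output: V_out = 24.4 × 0.5407 = 13.19 V.
(Unloaded: V_out = x·V_CC = 15.9 V.)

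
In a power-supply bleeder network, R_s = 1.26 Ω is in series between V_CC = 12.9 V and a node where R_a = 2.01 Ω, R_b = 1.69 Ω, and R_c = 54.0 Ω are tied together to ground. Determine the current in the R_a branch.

I ≈ 2.68 A

Equivalent of the parallel group: R_p = 0.9027 Ω.
V_A = 12.9 × 0.9027/2.163 = 5.385 V.
I(R_a) = V_A / R_a = 5.385/2.01 = 2.679 A.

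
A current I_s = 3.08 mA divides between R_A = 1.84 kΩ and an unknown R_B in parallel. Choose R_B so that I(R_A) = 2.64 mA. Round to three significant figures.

R_B ≈ 11.0 kΩ

Two-branch current divider: I_A = I_s · R_B/(R_A + R_B).
2.64/3.08 = R_B/(R_A + R_B) → R_B = R_A · (0.8571)/(1 − 0.8571) = 1.84 × 6.000 = 11.04 kΩ.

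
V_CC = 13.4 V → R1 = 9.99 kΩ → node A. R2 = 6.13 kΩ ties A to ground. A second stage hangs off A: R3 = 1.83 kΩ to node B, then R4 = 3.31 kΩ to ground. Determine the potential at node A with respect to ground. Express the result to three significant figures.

V_A ≈ 2.93 V

Looking into the second stage from A: R3 + R4 = 5.140 kΩ appears in parallel with R2.
R2 ‖ (R3+R4) = 2.796 kΩ.
V_A = 13.4 × 2.796/(9.99 + 2.796) = 2.930 V.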